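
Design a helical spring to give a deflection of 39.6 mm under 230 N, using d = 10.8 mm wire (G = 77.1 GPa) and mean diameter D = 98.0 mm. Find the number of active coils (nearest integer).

24

Required rate k = F/δ = 230/39.6 = 5.8081 N/mm
N_a = Gd⁴/(8D³k) = (77.1×10³ × 10.8⁴)/(8 × 98.0³ × 5.8081)
    = 1.04894e+09 / 4.37322e+07 = 23.99 → 24 coils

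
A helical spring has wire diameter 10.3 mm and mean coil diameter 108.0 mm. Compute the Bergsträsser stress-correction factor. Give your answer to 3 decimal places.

C = D/d = 108.0/10.3 = 10.4854
K_B = (4C+2)/(4C−3) = 43.942/38.942 = 1.1284

1.128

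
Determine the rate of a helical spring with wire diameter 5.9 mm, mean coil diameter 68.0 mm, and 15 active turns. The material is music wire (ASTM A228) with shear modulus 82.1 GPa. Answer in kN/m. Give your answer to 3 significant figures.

2.64 kN/m

k = Gd⁴/(8D³N_a) = (82.1×10³ × 5.9⁴) / (8 × 68.0³ × 15)
  = 9.94835e+07 / 3.77318e+07 = 2.6366 N/mm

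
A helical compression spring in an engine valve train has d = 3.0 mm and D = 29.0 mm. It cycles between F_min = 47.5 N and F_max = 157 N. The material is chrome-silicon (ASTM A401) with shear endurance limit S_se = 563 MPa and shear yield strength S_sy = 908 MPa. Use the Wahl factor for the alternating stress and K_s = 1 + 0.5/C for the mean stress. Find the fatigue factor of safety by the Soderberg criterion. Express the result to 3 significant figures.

C = D/d = 29.0/3.0 = 9.6667; K_W = (4C−1)/(4C−4)+0.615/C = 1.1502; K_s = 1+0.5/C = 1.0517
F_a = (F_max−F_min)/2 = 54.75 N; F_m = (F_max+F_min)/2 = 102.25 N
τ_a = K_W·8F_aD/(πd³) = 1.1502 × 149.75 = 172.23 MPa
τ_m = K_s·8F_mD/(πd³) = 1.0517 × 279.66 = 294.13 MPa
Soderberg: 1/n_f = τ_a/S_se + τ_m/S_sy = 172.23/563 + 294.13/908 = 0.30592 + 0.32393 = 0.62985
n_f = 1/0.62985 = 1.588

1.59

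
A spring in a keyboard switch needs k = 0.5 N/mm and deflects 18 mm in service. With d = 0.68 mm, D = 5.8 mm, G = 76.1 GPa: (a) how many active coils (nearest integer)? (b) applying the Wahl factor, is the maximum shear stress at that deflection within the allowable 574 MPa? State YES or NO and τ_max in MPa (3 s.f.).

N_a = Gd⁴/(8D³k) = (76.1×10³)(0.68⁴)/(8·5.8³·0.5) = 20.85 → N_a = 21
Actual rate k = Gd⁴/(8D³·21) = 0.49639 N/mm
Working load F = kδ = 0.49639·18 = 8.9351 N
C = 5.8/0.68 = 8.5294; K_W = (4C−1)/(4C−4)+0.615/C = 1.1717
τ_max = K_W·8FD/(πd³) = 1.1717·419.7 = 491.77 MPa
τ_max ≤ 574 MPa → acceptable

(a) 21 coils; (b) YES, τ_max = 492 MPa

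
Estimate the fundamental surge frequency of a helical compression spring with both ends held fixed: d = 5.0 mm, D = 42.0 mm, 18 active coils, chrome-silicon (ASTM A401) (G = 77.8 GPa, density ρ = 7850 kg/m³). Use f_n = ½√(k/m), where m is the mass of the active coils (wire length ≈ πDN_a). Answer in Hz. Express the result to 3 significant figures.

k = Gd⁴/(8D³N_a) = (77.8×10³)(5.0⁴)/(8·42.0³·18) = 4.5577 N/mm = 4557.7 N/m
Wire length L = πDN_a = π·42.0·18 = 2375 mm
m = ρ·(πd²/4)·L = 7850 × 19.635×10⁻⁶ m² × 2.375 m = 0.36608 kg
f_n = ½√(k/m) = 0.5·√(4557.7/0.36608) = 0.5·√(12450) = 55.79 Hz

55.8 Hz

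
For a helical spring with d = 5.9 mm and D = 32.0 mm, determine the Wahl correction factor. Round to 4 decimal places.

1.2829

C = D/d = 32.0/5.9 = 5.4237
K_W = (4C−1)/(4C−4) + 0.615/C = 20.695/17.695 + 0.1134 = 1.2829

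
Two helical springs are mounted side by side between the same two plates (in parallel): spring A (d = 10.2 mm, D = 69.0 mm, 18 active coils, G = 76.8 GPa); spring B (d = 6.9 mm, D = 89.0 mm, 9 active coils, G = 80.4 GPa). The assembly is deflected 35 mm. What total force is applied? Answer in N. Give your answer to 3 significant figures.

k_A = Gd⁴/(8D³N_a) = (76.8×10³)(10.2⁴)/(8·69.0³·18) = 17.573 N/mm
k_B = Gd⁴/(8D³N_a) = (80.4×10³)(6.9⁴)/(8·89.0³·9) = 3.5905 N/mm
Parallel: k_eq = 17.573 + 3.5905 = 21.164 N/mm
F = k_eq·δ = 21.164·35 = 740.73 N

741 N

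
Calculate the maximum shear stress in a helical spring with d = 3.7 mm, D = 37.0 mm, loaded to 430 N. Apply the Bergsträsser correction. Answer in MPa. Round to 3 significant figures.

908 MPa

Spring index C = D/d = 37.0/3.7 = 10.0000
K_B = (4C+2)/(4C−3) = 42.000/37.000 = 1.1351
τ₀ = 8FD/(πd³) = 8·430·37.0/(π·3.7³) = 127280/159.13 = 799.84 MPa
τ_max = K·τ₀ = 1.1351 × 799.84 = 907.93 MPa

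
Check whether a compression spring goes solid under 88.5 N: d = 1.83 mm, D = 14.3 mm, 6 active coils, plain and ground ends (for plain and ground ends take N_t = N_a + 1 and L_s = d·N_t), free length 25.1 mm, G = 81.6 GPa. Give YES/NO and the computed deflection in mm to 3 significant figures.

YES, δ = 13.6 mm

k = Gd⁴/(8D³N_a) = (81.6×10³)(1.83⁴)/(8·14.3³·6) = 6.52 N/mm
N_t = 7; L_s = 1.83·7 = 12.81 mm; δ_solid = L₀ − L_s = 25.1 − 12.81 = 12.29 mm
δ = F/k = 88.5/6.52 = 13.574 mm
δ ≥ δ_solid → spring goes solid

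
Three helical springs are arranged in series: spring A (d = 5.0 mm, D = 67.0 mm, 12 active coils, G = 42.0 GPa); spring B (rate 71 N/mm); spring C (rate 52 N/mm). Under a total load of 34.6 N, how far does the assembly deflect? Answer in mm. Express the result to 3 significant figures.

k_A = Gd⁴/(8D³N_a) = (42.0×10³)(5.0⁴)/(8·67.0³·12) = 0.90915 N/mm
Series: 1/k_eq = 1/0.90915 + 1/71 + 1/52 = 1.1332; k_eq = 0.88242 N/mm
δ = F/k_eq = 34.6/0.88242 = 39.21 mm

39.2 mm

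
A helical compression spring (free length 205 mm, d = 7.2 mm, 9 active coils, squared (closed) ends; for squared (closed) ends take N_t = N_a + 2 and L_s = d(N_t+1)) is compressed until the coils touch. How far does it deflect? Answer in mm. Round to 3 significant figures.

N_t = 11; L_s = 7.2·12 = 86.4 mm
δ_solid = L₀ − L_s = 205 − 86.4 = 118.6 mm

119 mm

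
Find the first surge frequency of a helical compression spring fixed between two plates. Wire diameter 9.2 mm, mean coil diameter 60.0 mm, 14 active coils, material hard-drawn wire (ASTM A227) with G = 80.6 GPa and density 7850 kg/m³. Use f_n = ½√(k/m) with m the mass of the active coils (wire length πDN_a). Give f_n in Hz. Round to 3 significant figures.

65.8 Hz

k = Gd⁴/(8D³N_a) = (80.6×10³)(9.2⁴)/(8·60.0³·14) = 23.868 N/mm = 23868 N/m
Wire length L = πDN_a = π·60.0·14 = 2638.9 mm
m = ρ·(πd²/4)·L = 7850 × 66.476×10⁻⁶ m² × 2.6389 m = 1.3771 kg
f_n = ½√(k/m) = 0.5·√(23868/1.3771) = 0.5·√(17332) = 65.826 Hz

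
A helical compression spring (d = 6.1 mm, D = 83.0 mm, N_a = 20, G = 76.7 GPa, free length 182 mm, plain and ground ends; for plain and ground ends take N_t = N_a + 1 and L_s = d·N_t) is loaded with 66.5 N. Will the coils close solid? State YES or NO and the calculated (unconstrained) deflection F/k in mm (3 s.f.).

k = Gd⁴/(8D³N_a) = (76.7×10³)(6.1⁴)/(8·83.0³·20) = 1.1608 N/mm
N_t = 21; L_s = 6.1·21 = 128.1 mm; δ_solid = L₀ − L_s = 182 − 128.1 = 53.9 mm
δ = F/k = 66.5/1.1608 = 57.288 mm
δ ≥ δ_solid → spring goes solid

YES, δ = 57.3 mm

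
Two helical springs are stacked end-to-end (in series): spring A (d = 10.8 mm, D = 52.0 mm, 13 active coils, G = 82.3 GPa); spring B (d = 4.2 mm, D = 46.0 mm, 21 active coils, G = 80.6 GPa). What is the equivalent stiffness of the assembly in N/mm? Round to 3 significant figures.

1.50 N/mm

k_A = Gd⁴/(8D³N_a) = (82.3×10³)(10.8⁴)/(8·52.0³·13) = 76.569 N/mm
k_B = Gd⁴/(8D³N_a) = (80.6×10³)(4.2⁴)/(8·46.0³·21) = 1.5337 N/mm
Series: 1/k_eq = 1/76.569 + 1/1.5337 = 0.66506; k_eq = 1.5036 N/mm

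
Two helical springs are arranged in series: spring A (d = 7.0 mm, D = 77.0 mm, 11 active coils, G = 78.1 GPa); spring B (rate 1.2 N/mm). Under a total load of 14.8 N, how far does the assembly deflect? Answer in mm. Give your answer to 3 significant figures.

15.5 mm

k_A = Gd⁴/(8D³N_a) = (78.1×10³)(7.0⁴)/(8·77.0³·11) = 4.6675 N/mm
Series: 1/k_eq = 1/4.6675 + 1/1.2 = 1.0476; k_eq = 0.95458 N/mm
δ = F/k_eq = 14.8/0.95458 = 15.504 mm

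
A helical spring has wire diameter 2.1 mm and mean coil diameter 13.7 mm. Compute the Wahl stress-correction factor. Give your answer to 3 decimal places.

1.230

C = D/d = 13.7/2.1 = 6.5238
K_W = (4C−1)/(4C−4) + 0.615/C = 25.095/22.095 + 0.0943 = 1.2300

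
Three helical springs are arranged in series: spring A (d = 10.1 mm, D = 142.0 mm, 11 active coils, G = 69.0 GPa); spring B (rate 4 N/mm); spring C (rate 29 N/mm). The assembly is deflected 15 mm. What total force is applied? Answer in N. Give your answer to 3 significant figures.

k_A = Gd⁴/(8D³N_a) = (69.0×10³)(10.1⁴)/(8·142.0³·11) = 2.8496 N/mm
Series: 1/k_eq = 1/2.8496 + 1/4 + 1/29 = 0.63541; k_eq = 1.5738 N/mm
F = k_eq·δ = 1.5738·15 = 23.607 N

23.6 N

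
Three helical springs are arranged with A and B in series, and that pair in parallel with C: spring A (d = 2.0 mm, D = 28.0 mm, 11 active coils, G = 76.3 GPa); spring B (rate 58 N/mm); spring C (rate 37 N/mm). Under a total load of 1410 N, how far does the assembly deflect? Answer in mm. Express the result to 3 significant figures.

37.5 mm

k_A = Gd⁴/(8D³N_a) = (76.3×10³)(2.0⁴)/(8·28.0³·11) = 0.63196 N/mm
Springs A,B series: k_AB = 1/(1/0.63196+1/58) = 0.62515 N/mm; parallel with C: k_eq = 0.62515+37 = 37.625 N/mm
δ = F/k_eq = 1410/37.625 = 37.475 mm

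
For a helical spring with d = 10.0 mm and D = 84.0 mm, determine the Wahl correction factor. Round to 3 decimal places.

1.175

C = D/d = 84.0/10.0 = 8.4000
K_W = (4C−1)/(4C−4) + 0.615/C = 32.600/29.600 + 0.0732 = 1.1746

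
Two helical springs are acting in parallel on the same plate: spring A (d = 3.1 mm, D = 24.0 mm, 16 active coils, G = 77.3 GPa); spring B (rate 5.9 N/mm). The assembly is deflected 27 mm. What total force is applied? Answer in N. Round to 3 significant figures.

k_A = Gd⁴/(8D³N_a) = (77.3×10³)(3.1⁴)/(8·24.0³·16) = 4.0344 N/mm
Parallel: k_eq = 4.0344 + 5.9 = 9.9344 N/mm
F = k_eq·δ = 9.9344·27 = 268.23 N

268 N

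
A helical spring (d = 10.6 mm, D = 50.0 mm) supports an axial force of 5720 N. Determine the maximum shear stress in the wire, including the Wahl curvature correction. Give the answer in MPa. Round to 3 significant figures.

815 MPa

Spring index C = D/d = 50.0/10.6 = 4.7170
K_W = (4C−1)/(4C−4) + 0.615/C = 17.868/14.868 + 0.1304 = 1.3322
τ₀ = 8FD/(πd³) = 8·5720·50.0/(π·10.6³) = 2.288e+06/3741.7 = 611.49 MPa
τ_max = K·τ₀ = 1.3322 × 611.49 = 814.6 MPa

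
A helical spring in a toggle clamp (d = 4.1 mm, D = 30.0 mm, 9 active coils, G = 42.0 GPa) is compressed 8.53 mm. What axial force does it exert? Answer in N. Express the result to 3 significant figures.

k = Gd⁴/(8D³N_a) = (42.0×10³)(4.1⁴)/(8·30.0³·9) = 6.105 N/mm
F = k·δ = 6.105 × 8.53 = 52.076 N

52.1 N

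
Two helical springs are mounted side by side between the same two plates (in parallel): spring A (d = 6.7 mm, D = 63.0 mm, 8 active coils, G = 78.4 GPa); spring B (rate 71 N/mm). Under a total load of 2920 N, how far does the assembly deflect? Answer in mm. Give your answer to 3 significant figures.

k_A = Gd⁴/(8D³N_a) = (78.4×10³)(6.7⁴)/(8·63.0³·8) = 9.8722 N/mm
Parallel: k_eq = 9.8722 + 71 = 80.872 N/mm
δ = F/k_eq = 2920/80.872 = 36.106 mm

36.1 mm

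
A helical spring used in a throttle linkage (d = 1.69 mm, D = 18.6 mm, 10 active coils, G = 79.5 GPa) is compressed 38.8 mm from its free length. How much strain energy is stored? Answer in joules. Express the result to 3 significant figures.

k = Gd⁴/(8D³N_a) = (79.5×10³)(1.69⁴)/(8·18.6³·10) = 1.2598 N/mm
U = ½kδ² = 0.5 × 1.2598 × 38.8² = 948.24 N·mm = 0.94824 J

0.948 J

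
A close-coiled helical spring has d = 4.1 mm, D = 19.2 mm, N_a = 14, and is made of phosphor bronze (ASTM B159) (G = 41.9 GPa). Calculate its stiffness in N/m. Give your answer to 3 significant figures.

14900 N/m

k = Gd⁴/(8D³N_a) = (41.9×10³ × 4.1⁴) / (8 × 19.2³ × 14)
  = 1.18399e+07 / 792723 = 14.936 N/mm = 14936 N/m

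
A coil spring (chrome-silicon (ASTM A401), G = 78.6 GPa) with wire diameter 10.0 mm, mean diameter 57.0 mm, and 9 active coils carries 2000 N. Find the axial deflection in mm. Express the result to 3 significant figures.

k = Gd⁴/(8D³N_a) = (78.6×10³)(10.0⁴)/(8·57.0³·9) = 58.948 N/mm
δ = F/k = 2000 / 58.948 = 33.928 mm

33.9 mm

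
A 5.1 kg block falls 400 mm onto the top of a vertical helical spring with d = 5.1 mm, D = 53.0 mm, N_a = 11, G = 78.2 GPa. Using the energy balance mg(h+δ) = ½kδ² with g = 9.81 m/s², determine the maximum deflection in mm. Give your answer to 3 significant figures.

113 mm

k = Gd⁴/(8D³N_a) = (78.2×10³)(5.1⁴)/(8·53.0³·11) = 4.0381 N/mm
W = mg = 5.1 × 9.81 = 50.031 N
½kδ² − Wδ − Wh = 0 → δ = (W + √(W² + 2kWh))/k
δ = (50.031 + √(2503.1 + 161624))/4.0381 = (50.031 + 405.13)/4.0381 = 112.72 mm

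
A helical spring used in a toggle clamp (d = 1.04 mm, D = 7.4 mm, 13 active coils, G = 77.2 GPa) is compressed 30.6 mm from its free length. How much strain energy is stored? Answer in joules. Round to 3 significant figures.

1.00 J

k = Gd⁴/(8D³N_a) = (77.2×10³)(1.04⁴)/(8·7.4³·13) = 2.143 N/mm
U = ½kδ² = 0.5 × 2.143 × 30.6² = 1003.3 N·mm = 1.0033 J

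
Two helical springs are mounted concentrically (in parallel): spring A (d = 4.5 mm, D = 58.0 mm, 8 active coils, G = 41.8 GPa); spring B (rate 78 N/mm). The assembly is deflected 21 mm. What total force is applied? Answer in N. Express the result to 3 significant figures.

k_A = Gd⁴/(8D³N_a) = (41.8×10³)(4.5⁴)/(8·58.0³·8) = 1.3727 N/mm
Parallel: k_eq = 1.3727 + 78 = 79.373 N/mm
F = k_eq·δ = 79.373·21 = 1666.8 N

1670 N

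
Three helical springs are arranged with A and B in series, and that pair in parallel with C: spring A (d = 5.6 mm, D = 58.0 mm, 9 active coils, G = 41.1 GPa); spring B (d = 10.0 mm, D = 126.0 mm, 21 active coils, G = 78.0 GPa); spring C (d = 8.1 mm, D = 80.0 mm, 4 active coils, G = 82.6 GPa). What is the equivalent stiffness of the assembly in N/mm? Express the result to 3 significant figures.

k_A = Gd⁴/(8D³N_a) = (41.1×10³)(5.6⁴)/(8·58.0³·9) = 2.8772 N/mm
k_B = Gd⁴/(8D³N_a) = (78.0×10³)(10.0⁴)/(8·126.0³·21) = 2.321 N/mm
k_C = Gd⁴/(8D³N_a) = (82.6×10³)(8.1⁴)/(8·80.0³·4) = 21.702 N/mm
Springs A,B series: k_AB = 1/(1/2.8772+1/2.321) = 1.2847 N/mm; parallel with C: k_eq = 1.2847+21.702 = 22.987 N/mm

23.0 N/mm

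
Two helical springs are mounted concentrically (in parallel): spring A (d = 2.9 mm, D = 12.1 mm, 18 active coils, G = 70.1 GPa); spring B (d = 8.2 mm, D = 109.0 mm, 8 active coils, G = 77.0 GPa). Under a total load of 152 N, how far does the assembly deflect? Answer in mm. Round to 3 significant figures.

6.43 mm

k_A = Gd⁴/(8D³N_a) = (70.1×10³)(2.9⁴)/(8·12.1³·18) = 19.435 N/mm
k_B = Gd⁴/(8D³N_a) = (77.0×10³)(8.2⁴)/(8·109.0³·8) = 4.2004 N/mm
Parallel: k_eq = 19.435 + 4.2004 = 23.636 N/mm
δ = F/k_eq = 152/23.636 = 6.431 mm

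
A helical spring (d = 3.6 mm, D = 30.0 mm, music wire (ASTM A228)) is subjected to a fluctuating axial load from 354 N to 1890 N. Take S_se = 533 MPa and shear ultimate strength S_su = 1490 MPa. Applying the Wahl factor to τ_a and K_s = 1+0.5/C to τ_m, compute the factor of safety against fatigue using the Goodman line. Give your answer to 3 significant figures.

0.245

C = D/d = 30.0/3.6 = 8.3333; K_W = (4C−1)/(4C−4)+0.615/C = 1.1761; K_s = 1+0.5/C = 1.0600
F_a = (F_max−F_min)/2 = 768 N; F_m = (F_max+F_min)/2 = 1122 N
τ_a = K_W·8F_aD/(πd³) = 1.1761 × 1257.5 = 1478.9 MPa
τ_m = K_s·8F_mD/(πd³) = 1.0600 × 1837.2 = 1947.4 MPa
Goodman: 1/n_f = τ_a/S_se + τ_m/S_su = 1478.9/533 + 1947.4/1490 = 2.77474 + 1.30697 = 4.0817
n_f = 1/4.0817 = 0.245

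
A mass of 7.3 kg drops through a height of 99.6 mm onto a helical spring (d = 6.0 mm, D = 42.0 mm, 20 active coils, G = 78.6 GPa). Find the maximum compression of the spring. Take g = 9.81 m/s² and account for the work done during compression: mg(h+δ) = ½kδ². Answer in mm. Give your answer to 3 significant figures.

k = Gd⁴/(8D³N_a) = (78.6×10³)(6.0⁴)/(8·42.0³·20) = 8.5933 N/mm
W = mg = 7.3 × 9.81 = 71.613 N
½kδ² − Wδ − Wh = 0 → δ = (W + √(W² + 2kWh))/k
δ = (71.613 + √(5128.4 + 122586))/8.5933 = (71.613 + 357.37)/8.5933 = 49.921 mm

49.9 mm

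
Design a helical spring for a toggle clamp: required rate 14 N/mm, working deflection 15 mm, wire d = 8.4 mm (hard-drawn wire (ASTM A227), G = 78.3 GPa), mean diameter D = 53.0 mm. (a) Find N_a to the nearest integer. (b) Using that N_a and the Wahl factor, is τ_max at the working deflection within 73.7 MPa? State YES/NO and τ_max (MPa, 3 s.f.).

(a) 23 coils; (b) YES, τ_max = 60.2 MPa

N_a = Gd⁴/(8D³k) = (78.3×10³)(8.4⁴)/(8·53.0³·14) = 23.38 → N_a = 23
Actual rate k = Gd⁴/(8D³·23) = 14.231 N/mm
Working load F = kδ = 14.231·15 = 213.46 N
C = 53.0/8.4 = 6.3095; K_W = (4C−1)/(4C−4)+0.615/C = 1.2387
τ_max = K_W·8FD/(πd³) = 1.2387·48.607 = 60.211 MPa
τ_max ≤ 73.7 MPa → acceptable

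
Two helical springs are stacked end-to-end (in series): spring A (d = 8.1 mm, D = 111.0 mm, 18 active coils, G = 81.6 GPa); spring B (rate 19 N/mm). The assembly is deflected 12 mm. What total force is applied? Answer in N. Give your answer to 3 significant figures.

k_A = Gd⁴/(8D³N_a) = (81.6×10³)(8.1⁴)/(8·111.0³·18) = 1.7836 N/mm
Series: 1/k_eq = 1/1.7836 + 1/19 = 0.61329; k_eq = 1.6305 N/mm
F = k_eq·δ = 1.6305·12 = 19.566 N

19.6 N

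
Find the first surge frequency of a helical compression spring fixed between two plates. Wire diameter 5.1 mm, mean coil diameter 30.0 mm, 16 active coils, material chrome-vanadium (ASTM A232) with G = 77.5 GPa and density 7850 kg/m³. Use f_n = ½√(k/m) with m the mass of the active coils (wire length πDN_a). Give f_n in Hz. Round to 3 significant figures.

k = Gd⁴/(8D³N_a) = (77.5×10³)(5.1⁴)/(8·30.0³·16) = 15.171 N/mm = 15171 N/m
Wire length L = πDN_a = π·30.0·16 = 1508 mm
m = ρ·(πd²/4)·L = 7850 × 20.428×10⁻⁶ m² × 1.508 m = 0.24182 kg
f_n = ½√(k/m) = 0.5·√(15171/0.24182) = 0.5·√(62736) = 125.24 Hz

125 Hz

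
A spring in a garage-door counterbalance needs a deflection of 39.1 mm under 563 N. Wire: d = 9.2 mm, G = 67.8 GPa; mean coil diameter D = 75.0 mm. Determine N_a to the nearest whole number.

10

Required rate k = F/δ = 563/39.1 = 14.399 N/mm
N_a = Gd⁴/(8D³k) = (67.8×10³ × 9.2⁴)/(8 × 75.0³ × 14.399)
    = 4.85714e+08 / 4.85965e+07 = 9.995 → 10 coils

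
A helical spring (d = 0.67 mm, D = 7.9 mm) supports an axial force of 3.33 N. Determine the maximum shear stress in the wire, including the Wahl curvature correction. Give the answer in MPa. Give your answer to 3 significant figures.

250 MPa

Spring index C = D/d = 7.9/0.67 = 11.7910
K_W = (4C−1)/(4C−4) + 0.615/C = 46.164/43.164 + 0.0522 = 1.1217
τ₀ = 8FD/(πd³) = 8·3.33·7.9/(π·0.67³) = 210.456/0.94487 = 222.73 MPa
τ_max = K·τ₀ = 1.1217 × 222.73 = 249.83 MPa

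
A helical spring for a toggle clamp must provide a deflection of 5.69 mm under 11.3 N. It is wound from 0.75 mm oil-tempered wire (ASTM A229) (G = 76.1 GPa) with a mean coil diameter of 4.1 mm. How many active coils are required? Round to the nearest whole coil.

22

Required rate k = F/δ = 11.3/5.69 = 1.9859 N/mm
N_a = Gd⁴/(8D³k) = (76.1×10³ × 0.75⁴)/(8 × 4.1³ × 1.9859)
    = 24078.5 / 1094.98 = 21.99 → 22 coils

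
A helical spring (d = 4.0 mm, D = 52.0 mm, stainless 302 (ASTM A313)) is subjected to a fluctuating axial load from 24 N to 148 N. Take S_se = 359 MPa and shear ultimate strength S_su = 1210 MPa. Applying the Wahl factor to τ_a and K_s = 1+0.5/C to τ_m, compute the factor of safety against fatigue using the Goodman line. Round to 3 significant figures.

1.82

C = D/d = 52.0/4.0 = 13.0000; K_W = (4C−1)/(4C−4)+0.615/C = 1.1098; K_s = 1+0.5/C = 1.0385
F_a = (F_max−F_min)/2 = 62 N; F_m = (F_max+F_min)/2 = 86 N
τ_a = K_W·8F_aD/(πd³) = 1.1098 × 128.28 = 142.36 MPa
τ_m = K_s·8F_mD/(πd³) = 1.0385 × 177.94 = 184.78 MPa
Goodman: 1/n_f = τ_a/S_se + τ_m/S_su = 142.36/359 + 184.78/1210 = 0.39656 + 0.15271 = 0.54927
n_f = 1/0.54927 = 1.821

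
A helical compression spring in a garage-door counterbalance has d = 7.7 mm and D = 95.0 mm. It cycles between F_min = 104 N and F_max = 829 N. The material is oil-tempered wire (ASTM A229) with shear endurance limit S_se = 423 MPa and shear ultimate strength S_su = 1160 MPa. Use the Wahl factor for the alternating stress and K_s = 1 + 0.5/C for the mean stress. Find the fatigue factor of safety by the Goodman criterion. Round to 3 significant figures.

C = D/d = 95.0/7.7 = 12.3377; K_W = (4C−1)/(4C−4)+0.615/C = 1.1160; K_s = 1+0.5/C = 1.0405
F_a = (F_max−F_min)/2 = 362.5 N; F_m = (F_max+F_min)/2 = 466.5 N
τ_a = K_W·8F_aD/(πd³) = 1.1160 × 192.09 = 214.37 MPa
τ_m = K_s·8F_mD/(πd³) = 1.0405 × 247.2 = 257.21 MPa
Goodman: 1/n_f = τ_a/S_se + τ_m/S_su = 214.37/423 + 257.21/1160 = 0.50678 + 0.22174 = 0.72852
n_f = 1/0.72852 = 1.373

1.37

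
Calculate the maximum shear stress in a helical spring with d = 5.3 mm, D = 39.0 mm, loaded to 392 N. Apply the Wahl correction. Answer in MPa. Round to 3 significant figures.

314 MPa

Spring index C = D/d = 39.0/5.3 = 7.3585
K_W = (4C−1)/(4C−4) + 0.615/C = 28.434/25.434 + 0.0836 = 1.2015
τ₀ = 8FD/(πd³) = 8·392·39.0/(π·5.3³) = 122304/467.71 = 261.49 MPa
τ_max = K·τ₀ = 1.2015 × 261.49 = 314.19 MPa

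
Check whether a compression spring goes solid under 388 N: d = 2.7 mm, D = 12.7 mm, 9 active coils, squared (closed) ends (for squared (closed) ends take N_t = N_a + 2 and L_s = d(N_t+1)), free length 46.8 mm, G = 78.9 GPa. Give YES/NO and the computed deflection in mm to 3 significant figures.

NO, δ = 13.6 mm

k = Gd⁴/(8D³N_a) = (78.9×10³)(2.7⁴)/(8·12.7³·9) = 28.431 N/mm
N_t = 11; L_s = 2.7·12 = 32.4 mm; δ_solid = L₀ − L_s = 46.8 − 32.4 = 14.4 mm
δ = F/k = 388/28.431 = 13.647 mm
δ < δ_solid → spring does not go solid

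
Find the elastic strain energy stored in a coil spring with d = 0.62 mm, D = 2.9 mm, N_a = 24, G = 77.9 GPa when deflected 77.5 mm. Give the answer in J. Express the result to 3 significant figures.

k = Gd⁴/(8D³N_a) = (77.9×10³)(0.62⁴)/(8·2.9³·24) = 2.4582 N/mm
U = ½kδ² = 0.5 × 2.4582 × 77.5² = 7382.1 N·mm = 7.3821 J

7.38 J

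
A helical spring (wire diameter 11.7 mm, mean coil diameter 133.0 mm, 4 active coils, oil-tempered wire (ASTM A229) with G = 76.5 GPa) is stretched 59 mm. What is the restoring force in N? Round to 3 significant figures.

k = Gd⁴/(8D³N_a) = (76.5×10³)(11.7⁴)/(8·133.0³·4) = 19.041 N/mm
F = k·δ = 19.041 × 59 = 1123.4 N

1120 N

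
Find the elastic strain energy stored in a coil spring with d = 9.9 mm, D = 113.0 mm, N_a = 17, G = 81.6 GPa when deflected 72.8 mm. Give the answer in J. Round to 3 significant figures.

10.6 J

k = Gd⁴/(8D³N_a) = (81.6×10³)(9.9⁴)/(8·113.0³·17) = 3.9944 N/mm
U = ½kδ² = 0.5 × 3.9944 × 72.8² = 10585 N·mm = 10.585 J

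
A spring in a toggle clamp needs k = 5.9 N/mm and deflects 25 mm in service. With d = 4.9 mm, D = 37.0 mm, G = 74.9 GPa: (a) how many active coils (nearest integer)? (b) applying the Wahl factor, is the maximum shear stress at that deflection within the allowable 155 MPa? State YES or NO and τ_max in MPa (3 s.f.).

(a) 18 coils; (b) YES, τ_max = 142 MPa

N_a = Gd⁴/(8D³k) = (74.9×10³)(4.9⁴)/(8·37.0³·5.9) = 18.06 → N_a = 18
Actual rate k = Gd⁴/(8D³·18) = 5.9197 N/mm
Working load F = kδ = 5.9197·25 = 147.99 N
C = 37.0/4.9 = 7.5510; K_W = (4C−1)/(4C−4)+0.615/C = 1.1959
τ_max = K_W·8FD/(πd³) = 1.1959·118.52 = 141.74 MPa
τ_max ≤ 155 MPa → acceptable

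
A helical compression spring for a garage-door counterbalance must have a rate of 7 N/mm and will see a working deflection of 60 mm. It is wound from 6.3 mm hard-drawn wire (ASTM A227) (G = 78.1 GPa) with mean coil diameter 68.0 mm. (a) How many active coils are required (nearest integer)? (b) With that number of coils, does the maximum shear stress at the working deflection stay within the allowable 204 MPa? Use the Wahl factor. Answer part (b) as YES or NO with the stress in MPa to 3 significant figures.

(a) 7 coils; (b) NO, τ_max = 329 MPa

N_a = Gd⁴/(8D³k) = (78.1×10³)(6.3⁴)/(8·68.0³·7) = 6.987 → N_a = 7
Actual rate k = Gd⁴/(8D³·7) = 6.9871 N/mm
Working load F = kδ = 6.9871·60 = 419.23 N
C = 68.0/6.3 = 10.7937; K_W = (4C−1)/(4C−4)+0.615/C = 1.1336
τ_max = K_W·8FD/(πd³) = 1.1336·290.32 = 329.09 MPa
τ_max > 204 MPa → exceeds allowable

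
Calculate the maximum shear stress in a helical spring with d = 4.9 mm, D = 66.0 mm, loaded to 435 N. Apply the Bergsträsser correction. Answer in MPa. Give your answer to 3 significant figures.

Spring index C = D/d = 66.0/4.9 = 13.4694
K_B = (4C+2)/(4C−3) = 55.878/50.878 = 1.0983
τ₀ = 8FD/(πd³) = 8·435·66.0/(π·4.9³) = 229680/369.61 = 621.42 MPa
τ_max = K·τ₀ = 1.0983 × 621.42 = 682.49 MPa

682 MPa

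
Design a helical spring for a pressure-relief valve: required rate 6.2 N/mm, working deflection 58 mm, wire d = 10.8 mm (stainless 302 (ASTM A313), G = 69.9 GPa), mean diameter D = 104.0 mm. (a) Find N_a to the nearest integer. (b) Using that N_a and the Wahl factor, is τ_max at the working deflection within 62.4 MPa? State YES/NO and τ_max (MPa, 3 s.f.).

(a) 17 coils; (b) NO, τ_max = 87.2 MPa

N_a = Gd⁴/(8D³k) = (69.9×10³)(10.8⁴)/(8·104.0³·6.2) = 17.04 → N_a = 17
Actual rate k = Gd⁴/(8D³·17) = 6.2163 N/mm
Working load F = kδ = 6.2163·58 = 360.55 N
C = 104.0/10.8 = 9.6296; K_W = (4C−1)/(4C−4)+0.615/C = 1.1508
τ_max = K_W·8FD/(πd³) = 1.1508·75.799 = 87.228 MPa
τ_max > 62.4 MPa → exceeds allowable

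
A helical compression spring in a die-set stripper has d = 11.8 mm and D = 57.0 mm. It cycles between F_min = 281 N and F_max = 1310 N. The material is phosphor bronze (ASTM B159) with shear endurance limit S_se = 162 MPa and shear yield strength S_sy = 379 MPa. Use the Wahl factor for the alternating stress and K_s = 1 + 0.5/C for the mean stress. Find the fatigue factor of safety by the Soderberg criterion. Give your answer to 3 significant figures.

1.74

C = D/d = 57.0/11.8 = 4.8305; K_W = (4C−1)/(4C−4)+0.615/C = 1.3231; K_s = 1+0.5/C = 1.1035
F_a = (F_max−F_min)/2 = 514.5 N; F_m = (F_max+F_min)/2 = 795.5 N
τ_a = K_W·8F_aD/(πd³) = 1.3231 × 45.452 = 60.138 MPa
τ_m = K_s·8F_mD/(πd³) = 1.1035 × 70.276 = 77.551 MPa
Soderberg: 1/n_f = τ_a/S_se + τ_m/S_sy = 60.138/162 + 77.551/379 = 0.37122 + 0.20462 = 0.57584
n_f = 1/0.57584 = 1.737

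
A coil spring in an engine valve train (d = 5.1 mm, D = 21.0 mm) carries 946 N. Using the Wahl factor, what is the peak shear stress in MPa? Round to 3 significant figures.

530 MPa

Spring index C = D/d = 21.0/5.1 = 4.1176
K_W = (4C−1)/(4C−4) + 0.615/C = 15.471/12.471 + 0.1494 = 1.3899
τ₀ = 8FD/(πd³) = 8·946·21.0/(π·5.1³) = 158928/416.74 = 381.36 MPa
τ_max = K·τ₀ = 1.3899 × 381.36 = 530.07 MPa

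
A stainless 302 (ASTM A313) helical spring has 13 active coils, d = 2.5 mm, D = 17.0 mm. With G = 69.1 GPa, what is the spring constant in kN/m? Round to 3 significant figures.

5.28 kN/m

k = Gd⁴/(8D³N_a) = (69.1×10³ × 2.5⁴) / (8 × 17.0³ × 13)
  = 2.69922e+06 / 510952 = 5.2827 N/mm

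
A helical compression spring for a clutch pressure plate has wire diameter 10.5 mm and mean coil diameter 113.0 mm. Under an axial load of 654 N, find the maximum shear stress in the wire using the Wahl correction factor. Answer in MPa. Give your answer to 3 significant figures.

Spring index C = D/d = 113.0/10.5 = 10.7619
K_W = (4C−1)/(4C−4) + 0.615/C = 42.048/39.048 + 0.0571 = 1.1340
τ₀ = 8FD/(πd³) = 8·654·113.0/(π·10.5³) = 591216/3636.8 = 162.57 MPa
τ_max = K·τ₀ = 1.1340 × 162.57 = 184.35 MPa

184 MPa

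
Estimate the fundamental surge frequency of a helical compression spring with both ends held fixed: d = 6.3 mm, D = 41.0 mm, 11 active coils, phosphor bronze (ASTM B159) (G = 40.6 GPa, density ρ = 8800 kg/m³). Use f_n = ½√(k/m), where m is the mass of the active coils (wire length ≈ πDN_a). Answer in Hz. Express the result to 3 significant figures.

82.4 Hz

k = Gd⁴/(8D³N_a) = (40.6×10³)(6.3⁴)/(8·41.0³·11) = 10.545 N/mm = 10545 N/m
Wire length L = πDN_a = π·41.0·11 = 1416.9 mm
m = ρ·(πd²/4)·L = 8800 × 31.172×10⁻⁶ m² × 1.4169 m = 0.38867 kg
f_n = ½√(k/m) = 0.5·√(10545/0.38867) = 0.5·√(27132) = 82.358 Hz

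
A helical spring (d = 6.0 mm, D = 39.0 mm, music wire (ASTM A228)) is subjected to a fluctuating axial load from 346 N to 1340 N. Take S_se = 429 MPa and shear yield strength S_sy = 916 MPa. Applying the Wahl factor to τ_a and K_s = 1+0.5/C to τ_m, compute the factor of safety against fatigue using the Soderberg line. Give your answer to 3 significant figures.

0.900

C = D/d = 39.0/6.0 = 6.5000; K_W = (4C−1)/(4C−4)+0.615/C = 1.2310; K_s = 1+0.5/C = 1.0769
F_a = (F_max−F_min)/2 = 497 N; F_m = (F_max+F_min)/2 = 843 N
τ_a = K_W·8F_aD/(πd³) = 1.2310 × 228.51 = 281.29 MPa
τ_m = K_s·8F_mD/(πd³) = 1.0769 × 387.6 = 417.41 MPa
Soderberg: 1/n_f = τ_a/S_se + τ_m/S_sy = 281.29/429 + 417.41/916 = 0.65569 + 0.45569 = 1.1114
n_f = 1/1.1114 = 0.8998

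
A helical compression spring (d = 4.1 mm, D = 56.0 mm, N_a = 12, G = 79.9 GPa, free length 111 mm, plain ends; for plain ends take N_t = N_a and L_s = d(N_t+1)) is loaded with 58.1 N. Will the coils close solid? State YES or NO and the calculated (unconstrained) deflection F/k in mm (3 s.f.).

NO, δ = 43.4 mm

k = Gd⁴/(8D³N_a) = (79.9×10³)(4.1⁴)/(8·56.0³·12) = 1.3392 N/mm
N_t = 12; L_s = 4.1·13 = 53.3 mm; δ_solid = L₀ − L_s = 111 − 53.3 = 57.7 mm
δ = F/k = 58.1/1.3392 = 43.384 mm
δ < δ_solid → spring does not go solid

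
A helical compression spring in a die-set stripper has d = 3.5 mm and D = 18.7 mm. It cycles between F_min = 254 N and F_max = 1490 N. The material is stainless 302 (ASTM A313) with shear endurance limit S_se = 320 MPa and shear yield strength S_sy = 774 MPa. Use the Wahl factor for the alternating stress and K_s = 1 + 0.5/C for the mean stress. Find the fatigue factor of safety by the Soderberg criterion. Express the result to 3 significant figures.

0.242

C = D/d = 18.7/3.5 = 5.3429; K_W = (4C−1)/(4C−4)+0.615/C = 1.2878; K_s = 1+0.5/C = 1.0936
F_a = (F_max−F_min)/2 = 618 N; F_m = (F_max+F_min)/2 = 872 N
τ_a = K_W·8F_aD/(πd³) = 1.2878 × 686.38 = 883.93 MPa
τ_m = K_s·8F_mD/(πd³) = 1.0936 × 968.49 = 1059.1 MPa
Soderberg: 1/n_f = τ_a/S_se + τ_m/S_sy = 883.93/320 + 1059.1/774 = 2.76227 + 1.36837 = 4.1306
n_f = 1/4.1306 = 0.2421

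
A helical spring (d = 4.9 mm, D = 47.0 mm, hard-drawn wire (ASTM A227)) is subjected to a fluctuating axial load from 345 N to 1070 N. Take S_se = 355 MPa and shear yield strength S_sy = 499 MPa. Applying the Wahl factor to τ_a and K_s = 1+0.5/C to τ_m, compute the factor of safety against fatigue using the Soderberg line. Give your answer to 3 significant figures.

0.369

C = D/d = 47.0/4.9 = 9.5918; K_W = (4C−1)/(4C−4)+0.615/C = 1.1514; K_s = 1+0.5/C = 1.0521
F_a = (F_max−F_min)/2 = 362.5 N; F_m = (F_max+F_min)/2 = 707.5 N
τ_a = K_W·8F_aD/(πd³) = 1.1514 × 368.77 = 424.61 MPa
τ_m = K_s·8F_mD/(πd³) = 1.0521 × 719.74 = 757.26 MPa
Soderberg: 1/n_f = τ_a/S_se + τ_m/S_sy = 424.61/355 + 757.26/499 = 1.19608 + 1.51755 = 2.7136
n_f = 1/2.7136 = 0.3685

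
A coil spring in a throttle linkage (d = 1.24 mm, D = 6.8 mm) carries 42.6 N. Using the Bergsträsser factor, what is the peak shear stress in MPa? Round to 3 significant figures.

Spring index C = D/d = 6.8/1.24 = 5.4839
K_B = (4C+2)/(4C−3) = 23.935/18.935 = 1.2641
τ₀ = 8FD/(πd³) = 8·42.6·6.8/(π·1.24³) = 2317.44/5.9898 = 386.9 MPa
τ_max = K·τ₀ = 1.2641 × 386.9 = 489.06 MPa

489 MPa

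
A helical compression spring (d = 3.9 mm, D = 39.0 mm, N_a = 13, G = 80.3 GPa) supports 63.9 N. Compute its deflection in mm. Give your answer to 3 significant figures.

21.2 mm

k = Gd⁴/(8D³N_a) = (80.3×10³)(3.9⁴)/(8·39.0³·13) = 3.0112 N/mm
δ = F/k = 63.9 / 3.0112 = 21.22 mm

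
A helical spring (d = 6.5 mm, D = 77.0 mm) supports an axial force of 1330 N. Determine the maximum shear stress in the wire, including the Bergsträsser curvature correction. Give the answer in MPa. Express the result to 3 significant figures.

1060 MPa

Spring index C = D/d = 77.0/6.5 = 11.8462
K_B = (4C+2)/(4C−3) = 49.385/44.385 = 1.1127
τ₀ = 8FD/(πd³) = 8·1330·77.0/(π·6.5³) = 819280/862.76 = 949.6 MPa
τ_max = K·τ₀ = 1.1127 × 949.6 = 1056.6 MPa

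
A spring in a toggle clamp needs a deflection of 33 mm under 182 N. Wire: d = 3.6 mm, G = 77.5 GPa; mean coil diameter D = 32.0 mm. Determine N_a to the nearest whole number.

9

Required rate k = F/δ = 182/33 = 5.5152 N/mm
N_a = Gd⁴/(8D³k) = (77.5×10³ × 3.6⁴)/(8 × 32.0³ × 5.5152)
    = 1.3017e+07 / 1.44576e+06 = 9.004 → 9 coils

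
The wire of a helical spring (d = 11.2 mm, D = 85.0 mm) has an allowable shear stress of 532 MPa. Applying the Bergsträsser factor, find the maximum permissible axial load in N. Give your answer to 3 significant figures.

C = D/d = 85.0/11.2 = 7.5893
K_B = (4C+2)/(4C−3) = 32.357/27.357 = 1.1828
τ_max = K·8FD/(πd³) → F_max = τ_allow·πd³/(8DK)
F_max = 532·π·11.2³/(8·85.0·1.1828) = 2.3481e+06/804.28 = 2919.5 N

2920 N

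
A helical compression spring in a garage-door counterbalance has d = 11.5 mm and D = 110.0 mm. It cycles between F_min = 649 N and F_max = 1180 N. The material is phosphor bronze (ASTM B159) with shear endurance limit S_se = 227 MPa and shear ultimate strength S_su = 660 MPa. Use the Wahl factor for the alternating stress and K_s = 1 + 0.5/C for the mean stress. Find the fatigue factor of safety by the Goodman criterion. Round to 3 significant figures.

1.94

C = D/d = 110.0/11.5 = 9.5652; K_W = (4C−1)/(4C−4)+0.615/C = 1.1519; K_s = 1+0.5/C = 1.0523
F_a = (F_max−F_min)/2 = 265.5 N; F_m = (F_max+F_min)/2 = 914.5 N
τ_a = K_W·8F_aD/(πd³) = 1.1519 × 48.899 = 56.325 MPa
τ_m = K_s·8F_mD/(πd³) = 1.0523 × 168.43 = 177.24 MPa
Goodman: 1/n_f = τ_a/S_se + τ_m/S_su = 56.325/227 + 177.24/660 = 0.24813 + 0.26854 = 0.51667
n_f = 1/0.51667 = 1.935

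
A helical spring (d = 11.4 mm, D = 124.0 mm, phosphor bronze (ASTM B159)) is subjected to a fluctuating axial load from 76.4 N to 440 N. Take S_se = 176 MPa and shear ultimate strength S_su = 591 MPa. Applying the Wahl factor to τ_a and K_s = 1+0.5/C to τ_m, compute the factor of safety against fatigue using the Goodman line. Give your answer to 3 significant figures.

2.88

C = D/d = 124.0/11.4 = 10.8772; K_W = (4C−1)/(4C−4)+0.615/C = 1.1325; K_s = 1+0.5/C = 1.0460
F_a = (F_max−F_min)/2 = 181.8 N; F_m = (F_max+F_min)/2 = 258.2 N
τ_a = K_W·8F_aD/(πd³) = 1.1325 × 38.747 = 43.88 MPa
τ_m = K_s·8F_mD/(πd³) = 1.0460 × 55.031 = 57.56 MPa
Goodman: 1/n_f = τ_a/S_se + τ_m/S_su = 43.88/176 + 57.56/591 = 0.24932 + 0.09739 = 0.34671
n_f = 1/0.34671 = 2.884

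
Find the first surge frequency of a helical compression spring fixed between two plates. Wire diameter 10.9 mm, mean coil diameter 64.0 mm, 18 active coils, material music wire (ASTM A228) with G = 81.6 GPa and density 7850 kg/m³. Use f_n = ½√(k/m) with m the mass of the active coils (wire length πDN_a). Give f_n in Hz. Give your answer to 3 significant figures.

53.6 Hz

k = Gd⁴/(8D³N_a) = (81.6×10³)(10.9⁴)/(8·64.0³·18) = 30.514 N/mm = 30514 N/m
Wire length L = πDN_a = π·64.0·18 = 3619.1 mm
m = ρ·(πd²/4)·L = 7850 × 93.313×10⁻⁶ m² × 3.6191 m = 2.651 kg
f_n = ½√(k/m) = 0.5·√(30514/2.651) = 0.5·√(11510) = 53.643 Hz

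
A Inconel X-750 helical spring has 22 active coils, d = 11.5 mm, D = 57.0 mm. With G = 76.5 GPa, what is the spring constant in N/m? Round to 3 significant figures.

k = Gd⁴/(8D³N_a) = (76.5×10³ × 11.5⁴) / (8 × 57.0³ × 22)
  = 1.33799e+09 / 3.2594e+07 = 41.05 N/mm = 41050 N/m

41100 N/m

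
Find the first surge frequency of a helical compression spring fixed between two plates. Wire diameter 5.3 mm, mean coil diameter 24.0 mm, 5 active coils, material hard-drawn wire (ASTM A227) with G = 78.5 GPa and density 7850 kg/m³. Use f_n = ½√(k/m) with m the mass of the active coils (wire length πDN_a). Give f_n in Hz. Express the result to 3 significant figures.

655 Hz

k = Gd⁴/(8D³N_a) = (78.5×10³)(5.3⁴)/(8·24.0³·5) = 112.02 N/mm = 1.1202e+05 N/m
Wire length L = πDN_a = π·24.0·5 = 376.99 mm
m = ρ·(πd²/4)·L = 7850 × 22.062×10⁻⁶ m² × 0.37699 m = 0.065289 kg
f_n = ½√(k/m) = 0.5·√(1.1202e+05/0.065289) = 0.5·√(1.7157e+06) = 654.92 Hz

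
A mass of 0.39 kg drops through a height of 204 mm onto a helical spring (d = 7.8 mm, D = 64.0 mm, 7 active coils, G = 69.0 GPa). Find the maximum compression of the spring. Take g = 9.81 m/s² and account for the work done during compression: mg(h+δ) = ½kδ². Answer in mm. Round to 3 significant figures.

k = Gd⁴/(8D³N_a) = (69.0×10³)(7.8⁴)/(8·64.0³·7) = 17.398 N/mm
W = mg = 0.39 × 9.81 = 3.8259 N
½kδ² − Wδ − Wh = 0 → δ = (W + √(W² + 2kWh))/k
δ = (3.8259 + √(14.638 + 27157.7))/17.398 = (3.8259 + 164.84)/17.398 = 9.6946 mm

9.69 mm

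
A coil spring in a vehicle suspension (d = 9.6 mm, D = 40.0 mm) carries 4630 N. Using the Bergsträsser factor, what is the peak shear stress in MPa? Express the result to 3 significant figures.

Spring index C = D/d = 40.0/9.6 = 4.1667
K_B = (4C+2)/(4C−3) = 18.667/13.667 = 1.3659
τ₀ = 8FD/(πd³) = 8·4630·40.0/(π·9.6³) = 1.4816e+06/2779.5 = 533.05 MPa
τ_max = K·τ₀ = 1.3659 × 533.05 = 728.07 MPa

728 MPa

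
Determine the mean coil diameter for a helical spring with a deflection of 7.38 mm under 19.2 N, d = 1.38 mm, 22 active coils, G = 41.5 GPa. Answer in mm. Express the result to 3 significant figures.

6.90 mm

Required rate k = F/δ = 19.2/7.38 = 2.6016 N/mm
D = (Gd⁴/(8N_a·k))^(1/3) = (41.5×10³·1.38⁴/(8·22·2.6016))^(1/3)
  = (328.705)^(1/3) = 6.9014 mm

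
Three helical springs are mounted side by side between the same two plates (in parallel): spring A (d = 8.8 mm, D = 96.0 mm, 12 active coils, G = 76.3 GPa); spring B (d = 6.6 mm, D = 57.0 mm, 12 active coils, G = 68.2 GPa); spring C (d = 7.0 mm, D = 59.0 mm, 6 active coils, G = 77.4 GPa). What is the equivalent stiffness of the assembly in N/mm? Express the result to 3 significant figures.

k_A = Gd⁴/(8D³N_a) = (76.3×10³)(8.8⁴)/(8·96.0³·12) = 5.3873 N/mm
k_B = Gd⁴/(8D³N_a) = (68.2×10³)(6.6⁴)/(8·57.0³·12) = 7.2789 N/mm
k_C = Gd⁴/(8D³N_a) = (77.4×10³)(7.0⁴)/(8·59.0³·6) = 18.851 N/mm
Parallel: k_eq = 5.3873 + 7.2789 + 18.851 = 31.517 N/mm

31.5 N/mm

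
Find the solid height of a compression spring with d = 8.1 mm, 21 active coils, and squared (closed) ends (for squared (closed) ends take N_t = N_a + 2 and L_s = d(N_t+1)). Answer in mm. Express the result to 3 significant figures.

194 mm

squared (closed) ends: N_t = N_a + 2 = 21 + 2 = 23
L_s = d·(N_t+1) = 8.1 × 24 = 194.4 mm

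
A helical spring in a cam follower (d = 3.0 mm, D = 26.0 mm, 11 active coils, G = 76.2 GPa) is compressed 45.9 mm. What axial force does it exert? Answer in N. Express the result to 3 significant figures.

k = Gd⁴/(8D³N_a) = (76.2×10³)(3.0⁴)/(8·26.0³·11) = 3.9906 N/mm
F = k·δ = 3.9906 × 45.9 = 183.17 N

183 N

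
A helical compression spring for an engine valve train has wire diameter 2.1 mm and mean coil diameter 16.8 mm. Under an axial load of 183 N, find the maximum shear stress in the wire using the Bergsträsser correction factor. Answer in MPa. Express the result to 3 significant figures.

Spring index C = D/d = 16.8/2.1 = 8.0000
K_B = (4C+2)/(4C−3) = 34.000/29.000 = 1.1724
τ₀ = 8FD/(πd³) = 8·183·16.8/(π·2.1³) = 24595.2/29.094 = 845.36 MPa
τ_max = K·τ₀ = 1.1724 × 845.36 = 991.11 MPa

991 MPa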